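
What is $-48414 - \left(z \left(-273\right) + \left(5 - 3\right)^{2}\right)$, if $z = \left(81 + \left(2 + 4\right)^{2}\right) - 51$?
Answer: $-30400$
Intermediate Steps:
$z = 66$ ($z = \left(81 + 6^{2}\right) - 51 = \left(81 + 36\right) - 51 = 117 - 51 = 66$)
$-48414 - \left(z \left(-273\right) + \left(5 - 3\right)^{2}\right) = -48414 - \left(66 \left(-273\right) + \left(5 - 3\right)^{2}\right) = -48414 - \left(-18018 + 2^{2}\right) = -48414 - \left(-18018 + 4\right) = -48414 - -18014 = -48414 + 18014 = -30400$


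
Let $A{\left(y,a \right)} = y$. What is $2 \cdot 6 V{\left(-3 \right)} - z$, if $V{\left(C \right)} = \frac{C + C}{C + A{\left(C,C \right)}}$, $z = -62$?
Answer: $74$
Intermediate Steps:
$V{\left(C \right)} = 1$ ($V{\left(C \right)} = \frac{C + C}{C + C} = \frac{2 C}{2 C} = 2 C \frac{1}{2 C} = 1$)
$2 \cdot 6 V{\left(-3 \right)} - z = 2 \cdot 6 \cdot 1 - -62 = 12 \cdot 1 + 62 = 12 + 62 = 74$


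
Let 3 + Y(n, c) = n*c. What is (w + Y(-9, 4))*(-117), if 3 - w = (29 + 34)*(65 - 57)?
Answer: 63180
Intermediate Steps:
Y(n, c) = -3 + c*n (Y(n, c) = -3 + n*c = -3 + c*n)
w = -501 (w = 3 - (29 + 34)*(65 - 57) = 3 - 63*8 = 3 - 1*504 = 3 - 504 = -501)
(w + Y(-9, 4))*(-117) = (-501 + (-3 + 4*(-9)))*(-117) = (-501 + (-3 - 36))*(-117) = (-501 - 39)*(-117) = -540*(-117) = 63180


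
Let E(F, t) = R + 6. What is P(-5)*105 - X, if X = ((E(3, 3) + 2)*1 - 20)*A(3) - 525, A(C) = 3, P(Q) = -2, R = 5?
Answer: 336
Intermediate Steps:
E(F, t) = 11 (E(F, t) = 5 + 6 = 11)
X = -546 (X = ((11 + 2)*1 - 20)*3 - 525 = (13*1 - 20)*3 - 525 = (13 - 20)*3 - 525 = -7*3 - 525 = -21 - 525 = -546)
P(-5)*105 - X = -2*105 - 1*(-546) = -210 + 546 = 336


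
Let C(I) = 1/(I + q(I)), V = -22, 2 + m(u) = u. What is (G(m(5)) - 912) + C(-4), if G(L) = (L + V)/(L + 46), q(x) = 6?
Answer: -89365/98 ≈ -911.89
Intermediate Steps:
m(u) = -2 + u
G(L) = (-22 + L)/(46 + L) (G(L) = (L - 22)/(L + 46) = (-22 + L)/(46 + L))
C(I) = 1/(6 + I) (C(I) = 1/(I + 6) = 1/(6 + I))
(G(m(5)) - 912) + C(-4) = ((-22 + (-2 + 5))/(46 + (-2 + 5)) - 912) + 1/(6 - 4) = ((-22 + 3)/(46 + 3) - 912) + 1/2 = (-19/49 - 912) + ½ = -44707/49 + ½ = -89365/98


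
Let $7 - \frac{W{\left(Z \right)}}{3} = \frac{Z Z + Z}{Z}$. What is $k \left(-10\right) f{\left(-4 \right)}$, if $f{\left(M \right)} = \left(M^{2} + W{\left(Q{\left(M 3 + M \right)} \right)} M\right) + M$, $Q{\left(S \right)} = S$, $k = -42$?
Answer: $-105840$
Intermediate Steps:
$W{\left(Z \right)} = 21 - \frac{3 \left(Z + Z^{2}\right)}{Z}$ ($W{\left(Z \right)} = 21 - 3 \frac{Z Z + Z}{Z} = 21 - 3 \frac{Z^{2} + Z}{Z} = 21 - 3 \frac{Z + Z^{2}}{Z} = 21 - \frac{3 \left(Z + Z^{2}\right)}{Z}$)
$f{\left(M \right)} = M + M^{2} + M \left(18 - 12 M\right)$ ($f{\left(M \right)} = \left(M^{2} + \left(18 - 3 \left(M 3 + M\right)\right) M\right) + M = \left(M^{2} + \left(18 - 3 \left(3 M + M\right)\right) M\right) + M = \left(M^{2} + \left(18 - 3 \cdot 4 M\right) M\right) + M = \left(M^{2} + \left(18 - 12 M\right) M\right) + M = \left(M^{2} + M \left(18 - 12 M\right)\right) + M = M + M^{2} + M \left(18 - 12 M\right)$)
$k \left(-10\right) f{\left(-4 \right)} = \left(-42\right) \left(-10\right) \left(- 4 \left(19 - -44\right)\right) = 420 \left(- 4 \left(19 + 44\right)\right) = 420 \left(\left(-4\right) 63\right) = 420 \left(-252\right) = -105840$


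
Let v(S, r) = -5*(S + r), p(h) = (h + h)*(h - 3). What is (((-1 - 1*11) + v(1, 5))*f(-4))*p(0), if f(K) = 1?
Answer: 0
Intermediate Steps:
p(h) = 2*h*(-3 + h) (p(h) = (2*h)*(-3 + h) = 2*h*(-3 + h))
v(S, r) = -5*S - 5*r
(((-1 - 1*11) + v(1, 5))*f(-4))*p(0) = (((-1 - 1*11) + (-5*1 - 5*5))*1)*(2*0*(-3 + 0)) = (((-1 - 11) + (-5 - 25))*1)*(2*0*(-3)) = ((-12 - 30)*1)*0 = -42*1*0 = -42*0 = 0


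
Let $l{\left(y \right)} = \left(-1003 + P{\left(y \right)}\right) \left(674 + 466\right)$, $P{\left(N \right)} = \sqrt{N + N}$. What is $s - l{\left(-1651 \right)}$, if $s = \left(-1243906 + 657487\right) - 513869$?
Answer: $43132 - 1140 i \sqrt{3302} \approx 43132.0 - 65508.0 i$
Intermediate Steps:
$s = -1100288$ ($s = -586419 - 513869 = -1100288$)
$P{\left(N \right)} = \sqrt{2} \sqrt{N}$ ($P{\left(N \right)} = \sqrt{2 N} = \sqrt{2} \sqrt{N}$)
$l{\left(y \right)} = -1143420 + 1140 \sqrt{2} \sqrt{y}$ ($l{\left(y \right)} = \left(-1003 + \sqrt{2} \sqrt{y}\right) \left(674 + 466\right) = \left(-1003 + \sqrt{2} \sqrt{y}\right) 1140 = -1143420 + 1140 \sqrt{2} \sqrt{y}$)
$s - l{\left(-1651 \right)} = -1100288 - \left(-1143420 + 1140 \sqrt{2} \sqrt{-1651}\right) = -1100288 - \left(-1143420 + 1140 \sqrt{2} i \sqrt{1651}\right) = -1100288 - \left(-1143420 + 1140 i \sqrt{3302}\right) = -1100288 + \left(1143420 - 1140 i \sqrt{3302}\right) = 43132 - 1140 i \sqrt{3302}$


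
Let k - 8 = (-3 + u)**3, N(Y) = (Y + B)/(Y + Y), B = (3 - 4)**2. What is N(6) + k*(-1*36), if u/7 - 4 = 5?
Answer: -93315449/12 ≈ -7.7763e+6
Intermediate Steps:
u = 63 (u = 28 + 7*5 = 28 + 35 = 63)
B = 1 (B = (-1)**2 = 1)
N(Y) = (1 + Y)/(2*Y) (N(Y) = (Y + 1)/(Y + Y) = (1 + Y)/((2*Y)) = (1 + Y)*(1/(2*Y)) = (1 + Y)/(2*Y))
k = 216008 (k = 8 + (-3 + 63)**3 = 8 + 60**3 = 8 + 216000 = 216008)
N(6) + k*(-1*36) = (1/2)*(1 + 6)/6 + 216008*(-1*36) = (1/2)*(1/6)*7 + 216008*(-36) = 7/12 - 7776288 = -93315449/12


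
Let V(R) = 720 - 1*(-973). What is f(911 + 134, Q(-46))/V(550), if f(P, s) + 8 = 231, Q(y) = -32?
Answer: 223/1693 ≈ 0.13172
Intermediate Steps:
V(R) = 1693 (V(R) = 720 + 973 = 1693)
f(P, s) = 223 (f(P, s) = -8 + 231 = 223)
f(911 + 134, Q(-46))/V(550) = 223/1693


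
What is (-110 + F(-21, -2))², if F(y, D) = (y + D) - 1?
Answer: 17956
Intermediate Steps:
F(y, D) = -1 + D + y (F(y, D) = (D + y) - 1 = -1 + D + y)
(-110 + F(-21, -2))² = (-110 + (-1 - 2 - 21))² = (-110 - 24)² = (-134)² = 17956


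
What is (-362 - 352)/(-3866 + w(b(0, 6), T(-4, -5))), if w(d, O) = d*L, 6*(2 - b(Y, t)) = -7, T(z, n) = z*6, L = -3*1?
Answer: 1428/7751 ≈ 0.18423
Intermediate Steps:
L = -3
T(z, n) = 6*z
b(Y, t) = 19/6 (b(Y, t) = 2 - 1/6*(-7) = 2 + 7/6 = 19/6)
w(d, O) = -3*d (w(d, O) = d*(-3) = -3*d)
(-362 - 352)/(-3866 + w(b(0, 6), T(-4, -5))) = (-362 - 352)/(-3866 - 3*19/6) = -714/(-3866 - 19/2) = -714/(-7751/2) = -714*(-2/7751) = 1428/7751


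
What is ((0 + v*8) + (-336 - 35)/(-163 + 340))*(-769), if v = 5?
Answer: -5159221/177 ≈ -29148.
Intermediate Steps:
((0 + v*8) + (-336 - 35)/(-163 + 340))*(-769) = ((0 + 5*8) + (-336 - 35)/(-163 + 340))*(-769) = ((0 + 40) - 371/177)*(-769) = (40 - 371*1/177)*(-769) = (40 - 371/177)*(-769) = (6709/177)*(-769) = -5159221/177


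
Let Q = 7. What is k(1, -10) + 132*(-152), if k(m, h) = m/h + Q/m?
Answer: -200571/10 ≈ -20057.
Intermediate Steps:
k(m, h) = 7/m + m/h (k(m, h) = m/h + 7/m = 7/m + m/h)
k(1, -10) + 132*(-152) = (7/1 + 1/(-10)) + 132*(-152) = (7*1 + 1*(-1/10)) - 20064 = (7 - 1/10) - 20064 = 69/10 - 20064 = -200571/10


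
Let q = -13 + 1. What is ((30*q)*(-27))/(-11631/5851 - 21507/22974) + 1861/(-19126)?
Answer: -8330068801849397/2505812341142 ≈ -3324.3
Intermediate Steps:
q = -12
((30*q)*(-27))/(-11631/5851 - 21507/22974) + 1861/(-19126) = ((30*(-12))*(-27))/(-11631/5851 - 21507/22974) + 1861/(-19126) = (-360*(-27))/(-11631*1/5851 - 21507*1/22974) + 1861*(-1/19126) = 9720/(-11631/5851 - 7169/7658) - 1861/19126 = 9720/(-131016017/44806958) - 1861/19126 = 9720*(-44806958/131016017) - 1861/19126 = -435523631760/131016017 - 1861/19126 = -8330068801849397/2505812341142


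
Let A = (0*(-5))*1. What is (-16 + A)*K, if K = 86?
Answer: -1376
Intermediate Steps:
A = 0 (A = 0*1 = 0)
(-16 + A)*K = (-16 + 0)*86 = -16*86 = -1376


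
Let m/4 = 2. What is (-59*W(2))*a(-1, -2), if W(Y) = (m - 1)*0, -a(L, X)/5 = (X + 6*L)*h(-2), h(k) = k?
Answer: 0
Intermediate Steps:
m = 8 (m = 4*2 = 8)
a(L, X) = 10*X + 60*L (a(L, X) = -5*(X + 6*L)*(-2) = -5*(-12*L - 2*X) = 10*X + 60*L)
W(Y) = 0 (W(Y) = (8 - 1)*0 = 7*0 = 0)
(-59*W(2))*a(-1, -2) = (-59*0)*(10*(-2) + 60*(-1)) = 0*(-20 - 60) = 0*(-80) = 0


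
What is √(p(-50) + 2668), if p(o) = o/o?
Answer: √2669 ≈ 51.662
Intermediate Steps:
p(o) = 1
√(p(-50) + 2668) = √(1 + 2668) = √2669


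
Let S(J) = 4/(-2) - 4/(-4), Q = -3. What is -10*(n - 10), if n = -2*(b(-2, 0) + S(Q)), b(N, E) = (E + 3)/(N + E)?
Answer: 50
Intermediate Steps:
b(N, E) = (3 + E)/(E + N)
S(J) = -1 (S(J) = 4*(-1/2) - 4*(-1/4) = -2 + 1 = -1)
n = 5 (n = -2*((3 + 0)/(0 - 2) - 1) = -2*(3/(-2) - 1) = -2*(-1/2*3 - 1) = -2*(-3/2 - 1) = -2*(-5/2) = 5)
-10*(n - 10) = -10*(5 - 10) = -10*(-5) = 50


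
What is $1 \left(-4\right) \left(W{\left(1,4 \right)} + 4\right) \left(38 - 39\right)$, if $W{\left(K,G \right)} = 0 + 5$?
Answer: $36$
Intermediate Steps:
$W{\left(K,G \right)} = 5$
$1 \left(-4\right) \left(W{\left(1,4 \right)} + 4\right) \left(38 - 39\right) = 1 \left(-4\right) \left(5 + 4\right) \left(38 - 39\right) = \left(-4\right) 9 \left(-1\right) = \left(-36\right) \left(-1\right) = 36$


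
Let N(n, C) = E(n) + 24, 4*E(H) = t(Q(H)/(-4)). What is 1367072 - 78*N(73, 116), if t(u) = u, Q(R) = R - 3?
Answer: 5462165/4 ≈ 1.3655e+6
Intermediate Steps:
Q(R) = -3 + R
E(H) = 3/16 - H/16 (E(H) = ((-3 + H)/(-4))/4 = ((-3 + H)*(-1/4))/4 = (3/4 - H/4)/4 = 3/16 - H/16)
N(n, C) = 387/16 - n/16 (N(n, C) = (3/16 - n/16) + 24 = 387/16 - n/16)
1367072 - 78*N(73, 116) = 1367072 - 78*(387/16 - 1/16*73) = 1367072 - 78*(387/16 - 73/16) = 1367072 - 78*157/8 = 1367072 - 6123/4 = 5462165/4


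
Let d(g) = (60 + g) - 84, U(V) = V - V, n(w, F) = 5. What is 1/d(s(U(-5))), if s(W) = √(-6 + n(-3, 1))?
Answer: -24/577 - I/577 ≈ -0.041594 - 0.0017331*I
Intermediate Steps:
U(V) = 0
s(W) = I (s(W) = √(-6 + 5) = √(-1) = I)
d(g) = -24 + g
1/d(s(U(-5))) = 1/(-24 + I) = (-24 - I)/577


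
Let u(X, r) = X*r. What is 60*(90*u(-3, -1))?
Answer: 16200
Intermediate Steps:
60*(90*u(-3, -1)) = 60*(90*(-3*(-1))) = 60*(90*3) = 60*270 = 16200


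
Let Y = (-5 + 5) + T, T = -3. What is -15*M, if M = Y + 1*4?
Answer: -15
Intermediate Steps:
Y = -3 (Y = (-5 + 5) - 3 = 0 - 3 = -3)
M = 1 (M = -3 + 1*4 = -3 + 4 = 1)
-15*M = -15*1 = -15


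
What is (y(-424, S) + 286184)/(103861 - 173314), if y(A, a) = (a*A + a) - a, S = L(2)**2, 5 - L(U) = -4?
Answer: -251840/69453 ≈ -3.6260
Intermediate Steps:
L(U) = 9 (L(U) = 5 - 1*(-4) = 5 + 4 = 9)
S = 81 (S = 9**2 = 81)
y(A, a) = A*a (y(A, a) = (A*a + a) - a = (a + A*a) - a = A*a)
(y(-424, S) + 286184)/(103861 - 173314) = (-424*81 + 286184)/(103861 - 173314) = (-34344 + 286184)/(-69453) = 251840*(-1/69453) = -251840/69453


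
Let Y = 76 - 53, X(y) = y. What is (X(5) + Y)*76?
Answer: 2128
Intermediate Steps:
Y = 23
(X(5) + Y)*76 = (5 + 23)*76 = 28*76 = 2128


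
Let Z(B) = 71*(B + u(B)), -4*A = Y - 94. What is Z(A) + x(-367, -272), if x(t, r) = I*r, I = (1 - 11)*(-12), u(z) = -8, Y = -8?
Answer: -62795/2 ≈ -31398.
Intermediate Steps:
A = 51/2 (A = -(-8 - 94)/4 = -¼*(-102) = 51/2 ≈ 25.500)
I = 120 (I = -10*(-12) = 120)
x(t, r) = 120*r
Z(B) = -568 + 71*B (Z(B) = 71*(B - 8) = 71*(-8 + B) = -568 + 71*B)
Z(A) + x(-367, -272) = (-568 + 71*(51/2)) + 120*(-272) = (-568 + 3621/2) - 32640 = 2485/2 - 32640 = -62795/2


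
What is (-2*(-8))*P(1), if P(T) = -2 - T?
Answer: -48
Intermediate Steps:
(-2*(-8))*P(1) = (-2*(-8))*(-2 - 1*1) = 16*(-2 - 1) = 16*(-3) = -48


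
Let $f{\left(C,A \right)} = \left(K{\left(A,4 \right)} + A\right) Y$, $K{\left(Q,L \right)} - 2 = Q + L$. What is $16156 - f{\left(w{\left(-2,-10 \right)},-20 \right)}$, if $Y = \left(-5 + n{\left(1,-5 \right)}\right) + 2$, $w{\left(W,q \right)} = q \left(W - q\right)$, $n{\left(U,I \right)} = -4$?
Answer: $15918$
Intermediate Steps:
$K{\left(Q,L \right)} = 2 + L + Q$ ($K{\left(Q,L \right)} = 2 + \left(Q + L\right) = 2 + \left(L + Q\right) = 2 + L + Q$)
$Y = -7$ ($Y = \left(-5 - 4\right) + 2 = -9 + 2 = -7$)
$f{\left(C,A \right)} = -42 - 14 A$ ($f{\left(C,A \right)} = \left(\left(2 + 4 + A\right) + A\right) \left(-7\right) = \left(\left(6 + A\right) + A\right) \left(-7\right) = \left(6 + 2 A\right) \left(-7\right) = -42 - 14 A$)
$16156 - f{\left(w{\left(-2,-10 \right)},-20 \right)} = 16156 - \left(-42 - -280\right) = 16156 - \left(-42 + 280\right) = 16156 - 238 = 15918$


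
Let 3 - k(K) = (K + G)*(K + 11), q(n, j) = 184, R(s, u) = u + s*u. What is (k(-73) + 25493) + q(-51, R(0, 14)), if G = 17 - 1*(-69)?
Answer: 26486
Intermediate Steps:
G = 86 (G = 17 + 69 = 86)
k(K) = 3 - (11 + K)*(86 + K) (k(K) = 3 - (K + 86)*(K + 11) = 3 - (86 + K)*(11 + K) = 3 - (11 + K)*(86 + K))
(k(-73) + 25493) + q(-51, R(0, 14)) = ((-943 - 1*(-73)**2 - 97*(-73)) + 25493) + 184 = ((-943 - 1*5329 + 7081) + 25493) + 184 = ((-943 - 5329 + 7081) + 25493) + 184 = (809 + 25493) + 184 = 26302 + 184 = 26486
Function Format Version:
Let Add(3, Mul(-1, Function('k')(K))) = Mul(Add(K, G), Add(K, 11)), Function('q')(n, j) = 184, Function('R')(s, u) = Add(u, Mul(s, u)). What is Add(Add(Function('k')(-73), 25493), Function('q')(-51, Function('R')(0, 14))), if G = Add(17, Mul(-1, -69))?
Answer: 26486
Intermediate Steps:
G = 86 (G = Add(17, 69) = 86)
Function('k')(K) = Add(3, Mul(-1, Add(11, K), Add(86, K))) (Function('k')(K) = Add(3, Mul(-1, Mul(Add(K, 86), Add(K, 11)))) = Add(3, Mul(-1, Mul(Add(86, K), Add(11, K)))) = Add(3, Mul(-1, Mul(Add(11, K), Add(86, K)))) = Add(3, Mul(-1, Add(11, K), Add(86, K))))
Add(Add(Function('k')(-73), 25493), Function('q')(-51, Function('R')(0, 14))) = Add(Add(Add(-943, Mul(-1, Pow(-73, 2)), Mul(-97, -73)), 25493), 184) = Add(Add(Add(-943, Mul(-1, 5329), 7081), 25493), 184) = Add(Add(Add(-943, -5329, 7081), 25493), 184) = Add(Add(809, 25493), 184) = Add(26302, 184) = 26486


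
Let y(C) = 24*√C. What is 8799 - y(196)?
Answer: 8463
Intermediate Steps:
8799 - y(196) = 8799 - 24*√196 = 8799 - 24*14 = 8799 - 1*336 = 8799 - 336 = 8463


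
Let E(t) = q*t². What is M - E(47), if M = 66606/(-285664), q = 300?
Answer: -94654799703/142832 ≈ -6.6270e+5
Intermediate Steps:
M = -33303/142832 (M = 66606*(-1/285664) = -33303/142832 ≈ -0.23316)
E(t) = 300*t²
M - E(47) = -33303/142832 - 300*47² = -33303/142832 - 300*2209 = -33303/142832 - 1*662700 = -33303/142832 - 662700 = -94654799703/142832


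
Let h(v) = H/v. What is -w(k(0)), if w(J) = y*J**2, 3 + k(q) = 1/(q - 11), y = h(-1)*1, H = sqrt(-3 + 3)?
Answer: 0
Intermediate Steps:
H = 0 (H = sqrt(0) = 0)
h(v) = 0 (h(v) = 0/v = 0)
y = 0 (y = 0*1 = 0)
k(q) = -3 + 1/(-11 + q) (k(q) = -3 + 1/(q - 11) = -3 + 1/(-11 + q))
w(J) = 0 (w(J) = 0*J**2 = 0)
-w(k(0)) = -1*0 = 0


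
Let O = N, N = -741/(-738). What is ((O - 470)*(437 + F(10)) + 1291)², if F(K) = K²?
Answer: 422134212269025/6724 ≈ 6.2780e+10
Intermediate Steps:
N = 247/246 (N = -741*(-1/738) = 247/246 ≈ 1.0041)
O = 247/246 ≈ 1.0041
((O - 470)*(437 + F(10)) + 1291)² = ((247/246 - 470)*(437 + 10²) + 1291)² = (-115373*(437 + 100)/246 + 1291)² = (-115373/246*537 + 1291)² = (-20651767/82 + 1291)² = (-20545905/82)² = 422134212269025/6724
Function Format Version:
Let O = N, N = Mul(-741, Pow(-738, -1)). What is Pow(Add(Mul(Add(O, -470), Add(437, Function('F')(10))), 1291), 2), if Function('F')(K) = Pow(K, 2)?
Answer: Rational(422134212269025, 6724) ≈ 6.2780e+10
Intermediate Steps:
N = Rational(247, 246) (N = Mul(-741, Rational(-1, 738)) = Rational(247, 246) ≈ 1.0041)
O = Rational(247, 246) ≈ 1.0041
Pow(Add(Mul(Add(O, -470), Add(437, Function('F')(10))), 1291), 2) = Pow(Add(Mul(Add(Rational(247, 246), -470), Add(437, Pow(10, 2))), 1291), 2) = Pow(Add(Mul(Rational(-115373, 246), Add(437, 100)), 1291), 2) = Pow(Add(Mul(Rational(-115373, 246), 537), 1291), 2) = Pow(Add(Rational(-20651767, 82), 1291), 2) = Pow(Rational(-20545905, 82), 2) = Rational(422134212269025, 6724)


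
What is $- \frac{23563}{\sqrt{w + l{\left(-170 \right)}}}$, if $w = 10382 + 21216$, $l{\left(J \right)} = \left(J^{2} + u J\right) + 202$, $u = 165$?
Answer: $- \frac{23563 \sqrt{1306}}{6530} \approx -130.4$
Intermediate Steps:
$l{\left(J \right)} = 202 + J^{2} + 165 J$ ($l{\left(J \right)} = \left(J^{2} + 165 J\right) + 202 = 202 + J^{2} + 165 J$)
$w = 31598$
$- \frac{23563}{\sqrt{w + l{\left(-170 \right)}}} = - \frac{23563}{\sqrt{31598 + \left(202 + \left(-170\right)^{2} + 165 \left(-170\right)\right)}} = - \frac{23563}{\sqrt{31598 + \left(202 + 28900 - 28050\right)}} = - \frac{23563}{\sqrt{31598 + 1052}} = - \frac{23563}{\sqrt{32650}} = - \frac{23563}{5 \sqrt{1306}} = - 23563 \frac{\sqrt{1306}}{6530} = - \frac{23563 \sqrt{1306}}{6530}$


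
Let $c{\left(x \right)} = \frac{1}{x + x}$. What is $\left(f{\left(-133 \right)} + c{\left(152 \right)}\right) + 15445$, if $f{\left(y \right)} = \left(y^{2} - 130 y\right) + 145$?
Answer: $\frac{15372977}{304} \approx 50569.0$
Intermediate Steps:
$c{\left(x \right)} = \frac{1}{2 x}$
$f{\left(y \right)} = 145 + y^{2} - 130 y$
$\left(f{\left(-133 \right)} + c{\left(152 \right)}\right) + 15445 = \left(\left(145 + \left(-133\right)^{2} - -17290\right) + \frac{1}{2 \cdot 152}\right) + 15445 = \left(\left(145 + 17689 + 17290\right) + \frac{1}{2} \cdot \frac{1}{152}\right) + 15445 = \left(35124 + \frac{1}{304}\right) + 15445 = \frac{10677697}{304} + 15445 = \frac{15372977}{304}$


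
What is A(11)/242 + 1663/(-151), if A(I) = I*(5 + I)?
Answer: -17085/1661 ≈ -10.286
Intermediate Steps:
A(11)/242 + 1663/(-151) = (11*(5 + 11))/242 + 1663/(-151) = (11*16)*(1/242) + 1663*(-1/151) = 176*(1/242) - 1663/151 = 8/11 - 1663/151 = -17085/1661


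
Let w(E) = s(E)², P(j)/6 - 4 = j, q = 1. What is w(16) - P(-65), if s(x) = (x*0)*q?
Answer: 366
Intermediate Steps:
P(j) = 24 + 6*j
s(x) = 0 (s(x) = (x*0)*1 = 0*1 = 0)
w(E) = 0 (w(E) = 0² = 0)
w(16) - P(-65) = 0 - (24 + 6*(-65)) = 0 - (24 - 390) = 0 - 1*(-366) = 0 + 366 = 366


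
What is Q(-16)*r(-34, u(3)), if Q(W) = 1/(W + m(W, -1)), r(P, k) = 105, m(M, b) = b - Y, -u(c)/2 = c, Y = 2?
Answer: -105/19 ≈ -5.5263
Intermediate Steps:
u(c) = -2*c
m(M, b) = -2 + b (m(M, b) = b - 1*2 = b - 2 = -2 + b)
Q(W) = 1/(-3 + W) (Q(W) = 1/(W + (-2 - 1)) = 1/(W - 3) = 1/(-3 + W))
Q(-16)*r(-34, u(3)) = 105/(-3 - 16) = 105/(-19) = -1/19*105 = -105/19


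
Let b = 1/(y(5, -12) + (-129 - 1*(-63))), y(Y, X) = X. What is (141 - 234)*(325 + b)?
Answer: -785819/26 ≈ -30224.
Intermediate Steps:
b = -1/78 (b = 1/(-12 + (-129 - 1*(-63))) = 1/(-12 + (-129 + 63)) = 1/(-12 - 66) = 1/(-78) = -1/78 ≈ -0.012821)
(141 - 234)*(325 + b) = (141 - 234)*(325 - 1/78) = -93*25349/78 = -785819/26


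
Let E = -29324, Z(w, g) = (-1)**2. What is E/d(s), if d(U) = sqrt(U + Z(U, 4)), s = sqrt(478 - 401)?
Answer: -29324/sqrt(1 + sqrt(77)) ≈ -9379.2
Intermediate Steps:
Z(w, g) = 1
s = sqrt(77) ≈ 8.7750
d(U) = sqrt(1 + U) (d(U) = sqrt(U + 1) = sqrt(1 + U))
E/d(s) = -29324/sqrt(1 + sqrt(77))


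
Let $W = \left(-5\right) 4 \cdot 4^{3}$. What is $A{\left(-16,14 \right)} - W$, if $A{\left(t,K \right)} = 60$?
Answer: $1340$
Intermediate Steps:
$W = -1280$ ($W = \left(-20\right) 64 = -1280$)
$A{\left(-16,14 \right)} - W = 60 - -1280 = 60 + 1280 = 1340$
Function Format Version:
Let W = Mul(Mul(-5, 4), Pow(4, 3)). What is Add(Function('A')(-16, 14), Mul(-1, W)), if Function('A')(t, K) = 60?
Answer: 1340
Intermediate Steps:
W = -1280 (W = Mul(-20, 64) = -1280)
Add(Function('A')(-16, 14), Mul(-1, W)) = Add(60, Mul(-1, -1280)) = Add(60, 1280) = 1340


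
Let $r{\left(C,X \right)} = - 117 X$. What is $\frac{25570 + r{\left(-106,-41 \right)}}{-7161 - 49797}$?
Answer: $- \frac{30367}{56958} \approx -0.53315$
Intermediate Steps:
$\frac{25570 + r{\left(-106,-41 \right)}}{-7161 - 49797} = \frac{25570 - -4797}{-7161 - 49797} = \frac{25570 + 4797}{-56958} = 30367 \left(- \frac{1}{56958}\right) = - \frac{30367}{56958}$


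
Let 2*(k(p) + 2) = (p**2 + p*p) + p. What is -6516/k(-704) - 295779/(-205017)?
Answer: 24192034721/16922854909 ≈ 1.4295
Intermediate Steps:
k(p) = -2 + p**2 + p/2 (k(p) = -2 + ((p**2 + p*p) + p)/2 = -2 + ((p**2 + p**2) + p)/2 = -2 + (2*p**2 + p)/2 = -2 + (p + 2*p**2)/2 = -2 + (p**2 + p/2) = -2 + p**2 + p/2)
-6516/k(-704) - 295779/(-205017) = -6516/(-2 + (-704)**2 + (1/2)*(-704)) - 295779/(-205017) = -6516/(-2 + 495616 - 352) - 295779*(-1/205017) = -6516/495262 + 98593/68339 = -6516*1/495262 + 98593/68339 = -3258/247631 + 98593/68339 = 24192034721/16922854909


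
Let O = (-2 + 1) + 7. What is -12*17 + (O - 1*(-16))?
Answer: -182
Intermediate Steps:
O = 6 (O = -1 + 7 = 6)
-12*17 + (O - 1*(-16)) = -12*17 + (6 - 1*(-16)) = -204 + (6 + 16) = -204 + 22 = -182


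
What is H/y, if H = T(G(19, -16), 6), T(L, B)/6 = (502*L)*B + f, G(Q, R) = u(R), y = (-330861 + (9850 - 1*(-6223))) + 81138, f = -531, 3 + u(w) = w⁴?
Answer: -118430919/23365 ≈ -5068.7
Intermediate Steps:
u(w) = -3 + w⁴
y = -233650 (y = (-330861 + (9850 + 6223)) + 81138 = (-330861 + 16073) + 81138 = -314788 + 81138 = -233650)
G(Q, R) = -3 + R⁴
T(L, B) = -3186 + 3012*B*L (T(L, B) = 6*((502*L)*B - 531) = 6*(502*B*L - 531) = 6*(-531 + 502*B*L) = -3186 + 3012*B*L)
H = 1184309190 (H = -3186 + 3012*6*(-3 + (-16)⁴) = -3186 + 3012*6*(-3 + 65536) = -3186 + 3012*6*65533 = -3186 + 1184312376 = 1184309190)
H/y = 1184309190/(-233650) = 1184309190*(-1/233650) = -118430919/23365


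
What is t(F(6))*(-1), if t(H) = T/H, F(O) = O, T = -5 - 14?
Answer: 19/6 ≈ 3.1667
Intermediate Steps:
T = -19
t(H) = -19/H
t(F(6))*(-1) = -19/6*(-1) = 19/6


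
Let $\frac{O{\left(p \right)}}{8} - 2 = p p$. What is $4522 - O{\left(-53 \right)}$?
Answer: $-17966$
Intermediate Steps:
$O{\left(p \right)} = 16 + 8 p^{2}$ ($O{\left(p \right)} = 16 + 8 p p = 16 + 8 p^{2}$)
$4522 - O{\left(-53 \right)} = 4522 - \left(16 + 8 \left(-53\right)^{2}\right) = 4522 - \left(16 + 8 \cdot 2809\right) = 4522 - \left(16 + 22472\right) = 4522 - 22488 = -17966$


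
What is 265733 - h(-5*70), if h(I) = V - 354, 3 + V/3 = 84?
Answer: 265844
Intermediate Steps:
V = 243 (V = -9 + 3*84 = -9 + 252 = 243)
h(I) = -111 (h(I) = 243 - 354 = -111)
265733 - h(-5*70) = 265733 - 1*(-111) = 265733 + 111 = 265844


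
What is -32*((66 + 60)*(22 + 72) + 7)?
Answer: -379232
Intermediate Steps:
-32*((66 + 60)*(22 + 72) + 7) = -32*(126*94 + 7) = -32*(11844 + 7) = -32*11851 = -379232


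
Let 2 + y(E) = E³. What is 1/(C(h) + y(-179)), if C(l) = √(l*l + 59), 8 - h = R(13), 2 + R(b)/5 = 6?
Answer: -5735341/32894136386078 - √203/32894136386078 ≈ -1.7436e-7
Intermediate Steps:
y(E) = -2 + E³
R(b) = 20 (R(b) = -10 + 5*6 = -10 + 30 = 20)
h = -12 (h = 8 - 1*20 = 8 - 20 = -12)
C(l) = √(59 + l²) (C(l) = √(l² + 59) = √(59 + l²))
1/(C(h) + y(-179)) = 1/(√(59 + (-12)²) + (-2 + (-179)³)) = 1/(√(59 + 144) + (-2 - 5735339)) = 1/(√203 - 5735341) = 1/(-5735341 + √203)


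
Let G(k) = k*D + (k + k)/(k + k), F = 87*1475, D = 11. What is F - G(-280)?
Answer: 131404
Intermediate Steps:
F = 128325
G(k) = 1 + 11*k (G(k) = k*11 + (k + k)/(k + k) = 11*k + (2*k)/((2*k)) = 11*k + (2*k)*(1/(2*k)) = 11*k + 1 = 1 + 11*k)
F - G(-280) = 128325 - (1 + 11*(-280)) = 128325 - (1 - 3080) = 128325 - 1*(-3079) = 128325 + 3079 = 131404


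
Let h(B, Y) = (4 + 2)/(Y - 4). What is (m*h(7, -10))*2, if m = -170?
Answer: 1020/7 ≈ 145.71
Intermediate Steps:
h(B, Y) = 6/(-4 + Y)
(m*h(7, -10))*2 = -1020/(-4 - 10)*2 = -1020/(-14)*2 = -1020*(-1)/14*2 = -170*(-3/7)*2 = (510/7)*2 = 1020/7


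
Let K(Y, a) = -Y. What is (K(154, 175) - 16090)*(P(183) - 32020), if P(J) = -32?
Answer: 520652688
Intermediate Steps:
(K(154, 175) - 16090)*(P(183) - 32020) = (-1*154 - 16090)*(-32 - 32020) = (-154 - 16090)*(-32052) = -16244*(-32052) = 520652688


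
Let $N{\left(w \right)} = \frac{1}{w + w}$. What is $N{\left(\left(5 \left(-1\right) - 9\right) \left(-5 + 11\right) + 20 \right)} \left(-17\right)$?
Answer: $\frac{17}{128} \approx 0.13281$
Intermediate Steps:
$N{\left(w \right)} = \frac{1}{2 w}$
$N{\left(\left(5 \left(-1\right) - 9\right) \left(-5 + 11\right) + 20 \right)} \left(-17\right) = \frac{1}{2 \left(\left(5 \left(-1\right) - 9\right) \left(-5 + 11\right) + 20\right)} \left(-17\right) = \frac{1}{2 \left(\left(-5 - 9\right) 6 + 20\right)} \left(-17\right) = \frac{1}{2 \left(\left(-14\right) 6 + 20\right)} \left(-17\right) = \frac{1}{2 \left(-84 + 20\right)} \left(-17\right) = \frac{1}{2 \left(-64\right)} \left(-17\right) = \frac{1}{2} \left(- \frac{1}{64}\right) \left(-17\right) = \left(- \frac{1}{128}\right) \left(-17\right) = \frac{17}{128}$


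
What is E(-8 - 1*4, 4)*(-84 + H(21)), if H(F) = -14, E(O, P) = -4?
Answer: 392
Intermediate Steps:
E(-8 - 1*4, 4)*(-84 + H(21)) = -4*(-84 - 14) = -4*(-98) = 392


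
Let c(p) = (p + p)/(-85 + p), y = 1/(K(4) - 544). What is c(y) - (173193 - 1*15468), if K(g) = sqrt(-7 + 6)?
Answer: -168626739498184/1069118653 + 85*I/1069118653 ≈ -1.5773e+5 + 7.9505e-8*I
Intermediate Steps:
K(g) = I (K(g) = sqrt(-1) = I)
y = (-544 - I)/295937 (y = 1/(I - 544) = 1/(-544 + I) = (-544 - I)/295937 ≈ -0.0018382 - 3.3791e-6*I)
c(p) = 2*p/(-85 + p) (c(p) = (2*p)/(-85 + p) = 2*p/(-85 + p))
c(y) - (173193 - 1*15468) = 2*(-544/295937 - I/295937)/(-85 + (-544/295937 - I/295937)) - (173193 - 1*15468) = 2*(-544/295937 - I/295937)/(-25155189/295937 - I/295937) - (173193 - 15468) = 2*(-544/295937 - I/295937)*(295937*(-25155189/295937 + I/295937)/2138237306) - 1*157725 = 295937*(-25155189/295937 + I/295937)*(-544/295937 - I/295937)/1069118653 - 157725 = -157725 + 295937*(-25155189/295937 + I/295937)*(-544/295937 - I/295937)/1069118653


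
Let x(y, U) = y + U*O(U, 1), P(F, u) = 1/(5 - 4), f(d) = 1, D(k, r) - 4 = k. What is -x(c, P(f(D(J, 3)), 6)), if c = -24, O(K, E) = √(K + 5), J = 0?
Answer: 24 - √6 ≈ 21.551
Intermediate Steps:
D(k, r) = 4 + k
O(K, E) = √(5 + K)
P(F, u) = 1 (P(F, u) = 1/1 = 1)
x(y, U) = y + U*√(5 + U)
-x(c, P(f(D(J, 3)), 6)) = -(-24 + 1*√(5 + 1)) = -(-24 + 1*√6) = -(-24 + √6) = 24 - √6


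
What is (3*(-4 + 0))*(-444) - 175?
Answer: 5153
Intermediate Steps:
(3*(-4 + 0))*(-444) - 175 = (3*(-4))*(-444) - 175 = -12*(-444) - 175 = 5328 - 175 = 5153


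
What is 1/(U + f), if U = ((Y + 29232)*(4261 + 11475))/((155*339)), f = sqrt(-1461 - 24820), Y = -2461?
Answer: 22135551020520/177539673257817961 - 2760977025*I*sqrt(26281)/177539673257817961 ≈ 0.00012468 - 2.5211e-6*I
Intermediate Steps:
f = I*sqrt(26281) (f = sqrt(-26281) = I*sqrt(26281) ≈ 162.11*I)
U = 421268456/52545 (U = ((-2461 + 29232)*(4261 + 11475))/((155*339)) = (26771*15736)/52545 = 421268456*(1/52545) = 421268456/52545 ≈ 8017.3)
1/(U + f) = 1/(421268456/52545 + I*sqrt(26281))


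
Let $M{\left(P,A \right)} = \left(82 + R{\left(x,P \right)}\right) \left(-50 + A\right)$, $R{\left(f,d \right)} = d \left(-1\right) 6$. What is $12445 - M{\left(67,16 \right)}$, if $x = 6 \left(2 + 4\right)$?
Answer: $1565$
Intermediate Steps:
$x = 36$ ($x = 6 \cdot 6 = 36$)
$R{\left(f,d \right)} = - 6 d$ ($R{\left(f,d \right)} = - d 6 = - 6 d$)
$M{\left(P,A \right)} = \left(-50 + A\right) \left(82 - 6 P\right)$ ($M{\left(P,A \right)} = \left(82 - 6 P\right) \left(-50 + A\right) = \left(-50 + A\right) \left(82 - 6 P\right)$)
$12445 - M{\left(67,16 \right)} = 12445 - \left(-4100 + 82 \cdot 16 + 300 \cdot 67 - 96 \cdot 67\right) = 12445 - \left(-4100 + 1312 + 20100 - 6432\right) = 12445 - 10880 = 1565$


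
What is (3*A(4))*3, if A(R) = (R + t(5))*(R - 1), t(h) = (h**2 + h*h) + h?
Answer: 1593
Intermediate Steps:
t(h) = h + 2*h**2 (t(h) = (h**2 + h**2) + h = 2*h**2 + h = h + 2*h**2)
A(R) = (-1 + R)*(55 + R) (A(R) = (R + 5*(1 + 2*5))*(R - 1) = (R + 5*(1 + 10))*(-1 + R) = (R + 5*11)*(-1 + R) = (R + 55)*(-1 + R) = (55 + R)*(-1 + R) = (-1 + R)*(55 + R))
(3*A(4))*3 = (3*(-55 + 4**2 + 54*4))*3 = (3*(-55 + 16 + 216))*3 = (3*177)*3 = 531*3 = 1593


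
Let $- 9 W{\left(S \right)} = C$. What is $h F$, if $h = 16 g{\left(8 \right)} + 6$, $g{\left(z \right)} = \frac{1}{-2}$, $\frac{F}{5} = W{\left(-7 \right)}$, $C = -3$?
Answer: $- \frac{10}{3} \approx -3.3333$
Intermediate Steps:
$W{\left(S \right)} = \frac{1}{3}$ ($W{\left(S \right)} = \left(- \frac{1}{9}\right) \left(-3\right) = \frac{1}{3}$)
$F = \frac{5}{3}$ ($F = 5 \cdot \frac{1}{3} = \frac{5}{3} \approx 1.6667$)
$g{\left(z \right)} = - \frac{1}{2}$
$h = -2$ ($h = 16 \left(- \frac{1}{2}\right) + 6 = -8 + 6 = -2$)
$h F = \left(-2\right) \frac{5}{3} = - \frac{10}{3}$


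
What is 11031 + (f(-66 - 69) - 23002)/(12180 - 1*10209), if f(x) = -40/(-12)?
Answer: 65157307/5913 ≈ 11019.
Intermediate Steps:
f(x) = 10/3 (f(x) = -40*(-1/12) = 10/3)
11031 + (f(-66 - 69) - 23002)/(12180 - 1*10209) = 11031 + (10/3 - 23002)/(12180 - 1*10209) = 11031 - 68996/(3*(12180 - 10209)) = 11031 - 68996/3/1971 = 11031 - 68996/3*1/1971 = 11031 - 68996/5913 = 65157307/5913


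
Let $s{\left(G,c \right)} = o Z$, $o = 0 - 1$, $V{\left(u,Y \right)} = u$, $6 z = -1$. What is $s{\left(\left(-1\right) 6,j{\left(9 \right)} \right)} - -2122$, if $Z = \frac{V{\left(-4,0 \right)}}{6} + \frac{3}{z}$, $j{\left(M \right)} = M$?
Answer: $\frac{6422}{3} \approx 2140.7$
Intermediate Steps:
$z = - \frac{1}{6}$ ($z = \frac{1}{6} \left(-1\right) = - \frac{1}{6} \approx -0.16667$)
$o = -1$ ($o = 0 - 1 = -1$)
$Z = - \frac{56}{3}$ ($Z = - \frac{4}{6} + \frac{3}{- \frac{1}{6}} = \left(-4\right) \frac{1}{6} + 3 \left(-6\right) = - \frac{2}{3} - 18 = - \frac{56}{3} \approx -18.667$)
$s{\left(G,c \right)} = \frac{56}{3}$ ($s{\left(G,c \right)} = \left(-1\right) \left(- \frac{56}{3}\right) = \frac{56}{3}$)
$s{\left(\left(-1\right) 6,j{\left(9 \right)} \right)} - -2122 = \frac{56}{3} - -2122 = \frac{56}{3} + 2122 = \frac{6422}{3}$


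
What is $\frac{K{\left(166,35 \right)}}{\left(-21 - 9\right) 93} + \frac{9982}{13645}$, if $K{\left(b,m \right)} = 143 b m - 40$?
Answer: $- \frac{125647553}{422995} \approx -297.04$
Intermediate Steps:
$K{\left(b,m \right)} = -40 + 143 b m$ ($K{\left(b,m \right)} = 143 b m - 40 = -40 + 143 b m$)
$\frac{K{\left(166,35 \right)}}{\left(-21 - 9\right) 93} + \frac{9982}{13645} = \frac{-40 + 143 \cdot 166 \cdot 35}{\left(-21 - 9\right) 93} + \frac{9982}{13645} = \frac{-40 + 830830}{\left(-30\right) 93} + 9982 \cdot \frac{1}{13645} = \frac{830790}{-2790} + \frac{9982}{13645} = 830790 \left(- \frac{1}{2790}\right) + \frac{9982}{13645} = - \frac{9231}{31} + \frac{9982}{13645} = - \frac{125647553}{422995}$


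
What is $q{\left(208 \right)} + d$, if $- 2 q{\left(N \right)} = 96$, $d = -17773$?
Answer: $-17821$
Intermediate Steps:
$q{\left(N \right)} = -48$ ($q{\left(N \right)} = \left(- \frac{1}{2}\right) 96 = -48$)
$q{\left(208 \right)} + d = -48 - 17773 = -17821$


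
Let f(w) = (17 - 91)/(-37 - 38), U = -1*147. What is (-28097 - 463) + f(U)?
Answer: -2141926/75 ≈ -28559.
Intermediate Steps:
U = -147
f(w) = 74/75 (f(w) = -74/(-75) = -74*(-1/75) = 74/75)
(-28097 - 463) + f(U) = (-28097 - 463) + 74/75 = -28560 + 74/75 = -2141926/75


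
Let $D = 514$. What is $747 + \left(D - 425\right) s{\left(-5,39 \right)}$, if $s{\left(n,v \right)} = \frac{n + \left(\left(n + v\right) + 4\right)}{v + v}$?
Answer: $\frac{20401}{26} \approx 784.65$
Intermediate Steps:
$s{\left(n,v \right)} = \frac{4 + v + 2 n}{2 v}$ ($s{\left(n,v \right)} = \frac{n + \left(4 + n + v\right)}{2 v} = \left(4 + v + 2 n\right) \frac{1}{2 v} = \frac{4 + v + 2 n}{2 v}$)
$747 + \left(D - 425\right) s{\left(-5,39 \right)} = 747 + \left(514 - 425\right) \frac{2 - 5 + \frac{1}{2} \cdot 39}{39} = 747 + \left(514 - 425\right) \frac{2 - 5 + \frac{39}{2}}{39} = 747 + 89 \cdot \frac{1}{39} \cdot \frac{33}{2} = 747 + 89 \cdot \frac{11}{26} = 747 + \frac{979}{26} = \frac{20401}{26}$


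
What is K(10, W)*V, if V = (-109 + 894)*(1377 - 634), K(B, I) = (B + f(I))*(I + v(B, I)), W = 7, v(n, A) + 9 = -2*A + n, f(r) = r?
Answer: -59492010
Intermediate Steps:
v(n, A) = -9 + n - 2*A (v(n, A) = -9 + (-2*A + n) = -9 + (n - 2*A) = -9 + n - 2*A)
K(B, I) = (B + I)*(-9 + B - I) (K(B, I) = (B + I)*(I + (-9 + B - 2*I)) = (B + I)*(-9 + B - I))
V = 583255 (V = 785*743 = 583255)
K(10, W)*V = (10**2 - 1*7**2 - 9*10 - 9*7)*583255 = (100 - 1*49 - 90 - 63)*583255 = (100 - 49 - 90 - 63)*583255 = -102*583255 = -59492010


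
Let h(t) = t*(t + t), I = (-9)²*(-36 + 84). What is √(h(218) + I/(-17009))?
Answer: 2*√6874474563974/17009 ≈ 308.30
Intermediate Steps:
I = 3888 (I = 81*48 = 3888)
h(t) = 2*t² (h(t) = t*(2*t) = 2*t²)
√(h(218) + I/(-17009)) = √(2*218² + 3888/(-17009)) = √(2*47524 + 3888*(-1/17009)) = √(95048 - 3888/17009) = √(1616667544/17009) = 2*√6874474563974/17009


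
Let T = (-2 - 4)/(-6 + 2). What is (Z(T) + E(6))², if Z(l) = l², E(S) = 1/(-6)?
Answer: 625/144 ≈ 4.3403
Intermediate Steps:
E(S) = -⅙ (E(S) = 1*(-⅙) = -⅙)
T = 3/2 (T = -6/(-4) = -6*(-¼) = 3/2 ≈ 1.5000)
(Z(T) + E(6))² = ((3/2)² - ⅙)² = (9/4 - ⅙)² = (25/12)² = 625/144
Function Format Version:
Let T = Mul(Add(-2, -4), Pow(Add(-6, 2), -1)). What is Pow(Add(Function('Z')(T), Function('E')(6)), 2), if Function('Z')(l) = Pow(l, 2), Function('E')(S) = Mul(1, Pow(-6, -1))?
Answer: Rational(625, 144) ≈ 4.3403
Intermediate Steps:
Function('E')(S) = Rational(-1, 6) (Function('E')(S) = Mul(1, Rational(-1, 6)) = Rational(-1, 6))
T = Rational(3, 2) (T = Mul(-6, Pow(-4, -1)) = Mul(-6, Rational(-1, 4)) = Rational(3, 2) ≈ 1.5000)
Pow(Add(Function('Z')(T), Function('E')(6)), 2) = Pow(Add(Pow(Rational(3, 2), 2), Rational(-1, 6)), 2) = Pow(Add(Rational(9, 4), Rational(-1, 6)), 2) = Pow(Rational(25, 12), 2) = Rational(625, 144)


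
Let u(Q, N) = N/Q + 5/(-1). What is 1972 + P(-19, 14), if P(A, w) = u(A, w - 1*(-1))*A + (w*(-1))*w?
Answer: 1886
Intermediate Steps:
u(Q, N) = -5 + N/Q (u(Q, N) = N/Q + 5*(-1) = N/Q - 5 = -5 + N/Q)
P(A, w) = -w² + A*(-5 + (1 + w)/A) (P(A, w) = (-5 + (w - 1*(-1))/A)*A + (w*(-1))*w = (-5 + (w + 1)/A)*A + (-w)*w = (-5 + (1 + w)/A)*A - w² = A*(-5 + (1 + w)/A) - w² = -w² + A*(-5 + (1 + w)/A))
1972 + P(-19, 14) = 1972 + (1 + 14 - 1*14² - 5*(-19)) = 1972 + (1 + 14 - 1*196 + 95) = 1972 + (1 + 14 - 196 + 95) = 1972 - 86 = 1886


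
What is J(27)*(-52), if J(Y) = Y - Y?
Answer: 0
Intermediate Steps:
J(Y) = 0
J(27)*(-52) = 0*(-52) = 0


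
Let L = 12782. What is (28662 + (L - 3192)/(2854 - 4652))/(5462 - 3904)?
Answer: 25762343/1400642 ≈ 18.393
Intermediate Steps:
(28662 + (L - 3192)/(2854 - 4652))/(5462 - 3904) = (28662 + (12782 - 3192)/(2854 - 4652))/(5462 - 3904) = (28662 + 9590/(-1798))/1558 = (28662 + 9590*(-1/1798))*(1/1558) = (28662 - 4795/899)*(1/1558) = (25762343/899)*(1/1558) = 25762343/1400642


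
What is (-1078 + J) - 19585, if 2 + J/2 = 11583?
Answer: 2499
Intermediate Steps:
J = 23162 (J = -4 + 2*11583 = -4 + 23166 = 23162)
(-1078 + J) - 19585 = (-1078 + 23162) - 19585 = 22084 - 19585 = 2499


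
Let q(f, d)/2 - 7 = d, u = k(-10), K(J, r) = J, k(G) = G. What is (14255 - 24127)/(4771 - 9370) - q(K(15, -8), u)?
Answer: 37466/4599 ≈ 8.1465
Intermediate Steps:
u = -10
q(f, d) = 14 + 2*d
(14255 - 24127)/(4771 - 9370) - q(K(15, -8), u) = (14255 - 24127)/(4771 - 9370) - (14 + 2*(-10)) = -9872/(-4599) - (14 - 20) = -9872*(-1/4599) - 1*(-6) = 9872/4599 + 6 = 37466/4599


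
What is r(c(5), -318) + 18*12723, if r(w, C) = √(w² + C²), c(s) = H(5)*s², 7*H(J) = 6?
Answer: 229014 + 6*√138266/7 ≈ 2.2933e+5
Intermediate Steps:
H(J) = 6/7 (H(J) = (⅐)*6 = 6/7)
c(s) = 6*s²/7
r(w, C) = √(C² + w²)
r(c(5), -318) + 18*12723 = √((-318)² + ((6/7)*5²)²) + 18*12723 = √(101124 + ((6/7)*25)²) + 229014 = √(101124 + (150/7)²) + 229014 = √(101124 + 22500/49) + 229014 = √(4977576/49) + 229014 = 6*√138266/7 + 229014 = 229014 + 6*√138266/7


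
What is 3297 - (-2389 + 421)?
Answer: 5265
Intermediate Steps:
3297 - (-2389 + 421) = 3297 - 1*(-1968) = 3297 + 1968 = 5265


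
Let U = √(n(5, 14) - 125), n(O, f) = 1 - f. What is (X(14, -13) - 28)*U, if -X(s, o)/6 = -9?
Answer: 26*I*√138 ≈ 305.43*I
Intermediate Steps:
X(s, o) = 54 (X(s, o) = -6*(-9) = 54)
U = I*√138 (U = √((1 - 1*14) - 125) = √((1 - 14) - 125) = √(-13 - 125) = √(-138) = I*√138 ≈ 11.747*I)
(X(14, -13) - 28)*U = (54 - 28)*(I*√138) = 26*(I*√138) = 26*I*√138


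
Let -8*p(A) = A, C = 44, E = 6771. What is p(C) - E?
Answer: -13553/2 ≈ -6776.5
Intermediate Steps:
p(A) = -A/8
p(C) - E = -⅛*44 - 1*6771 = -11/2 - 6771 = -13553/2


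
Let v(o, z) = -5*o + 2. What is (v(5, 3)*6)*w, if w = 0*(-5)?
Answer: 0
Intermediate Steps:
v(o, z) = 2 - 5*o
w = 0
(v(5, 3)*6)*w = ((2 - 5*5)*6)*0 = ((2 - 25)*6)*0 = -23*6*0 = -138*0 = 0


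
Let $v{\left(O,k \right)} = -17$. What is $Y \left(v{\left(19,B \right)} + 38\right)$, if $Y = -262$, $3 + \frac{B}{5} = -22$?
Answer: $-5502$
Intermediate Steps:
$B = -125$ ($B = -15 + 5 \left(-22\right) = -15 - 110 = -125$)
$Y \left(v{\left(19,B \right)} + 38\right) = - 262 \left(-17 + 38\right) = \left(-262\right) 21 = -5502$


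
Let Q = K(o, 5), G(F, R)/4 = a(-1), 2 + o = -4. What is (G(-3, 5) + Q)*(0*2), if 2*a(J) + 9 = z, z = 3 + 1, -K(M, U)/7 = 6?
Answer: 0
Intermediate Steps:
o = -6 (o = -2 - 4 = -6)
K(M, U) = -42 (K(M, U) = -7*6 = -42)
z = 4
a(J) = -5/2 (a(J) = -9/2 + (½)*4 = -9/2 + 2 = -5/2)
G(F, R) = -10 (G(F, R) = 4*(-5/2) = -10)
Q = -42
(G(-3, 5) + Q)*(0*2) = (-10 - 42)*(0*2) = -52*0 = 0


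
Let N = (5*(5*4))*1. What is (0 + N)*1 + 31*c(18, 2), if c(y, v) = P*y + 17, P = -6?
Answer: -2721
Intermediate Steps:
c(y, v) = 17 - 6*y (c(y, v) = -6*y + 17 = 17 - 6*y)
N = 100 (N = (5*20)*1 = 100*1 = 100)
(0 + N)*1 + 31*c(18, 2) = (0 + 100)*1 + 31*(17 - 6*18) = 100*1 + 31*(17 - 108) = 100 + 31*(-91) = 100 - 2821 = -2721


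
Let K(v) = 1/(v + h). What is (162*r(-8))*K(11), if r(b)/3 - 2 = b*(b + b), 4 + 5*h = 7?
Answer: 157950/29 ≈ 5446.6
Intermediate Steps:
h = 3/5 (h = -4/5 + (1/5)*7 = -4/5 + 7/5 = 3/5 ≈ 0.60000)
K(v) = 1/(3/5 + v) (K(v) = 1/(v + 3/5) = 1/(3/5 + v))
r(b) = 6 + 6*b**2 (r(b) = 6 + 3*(b*(b + b)) = 6 + 3*(b*(2*b)) = 6 + 3*(2*b**2) = 6 + 6*b**2)
(162*r(-8))*K(11) = (162*(6 + 6*(-8)**2))*(5/(3 + 5*11)) = (162*(6 + 6*64))*(5/(3 + 55)) = (162*(6 + 384))*(5/58) = (162*390)*(5*(1/58)) = 63180*(5/58) = 157950/29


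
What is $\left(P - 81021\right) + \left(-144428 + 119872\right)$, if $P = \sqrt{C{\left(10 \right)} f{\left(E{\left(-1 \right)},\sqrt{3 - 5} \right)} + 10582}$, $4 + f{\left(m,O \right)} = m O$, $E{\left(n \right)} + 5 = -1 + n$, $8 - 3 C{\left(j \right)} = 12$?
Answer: $-105577 + \frac{\sqrt{95286 + 84 i \sqrt{2}}}{3} \approx -1.0547 \cdot 10^{5} + 0.06414 i$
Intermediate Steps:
$C{\left(j \right)} = - \frac{4}{3}$ ($C{\left(j \right)} = \frac{8}{3} - 4 = - \frac{4}{3}$)
$E{\left(n \right)} = -6 + n$ ($E{\left(n \right)} = -5 + \left(-1 + n\right) = -6 + n$)
$f{\left(m,O \right)} = -4 + O m$ ($f{\left(m,O \right)} = -4 + m O = -4 + O m$)
$P = \sqrt{\frac{31762}{3} + \frac{28 i \sqrt{2}}{3}}$ ($P = \sqrt{- \frac{4 \left(-4 + \sqrt{3 - 5} \left(-6 - 1\right)\right)}{3} + 10582} = \sqrt{- \frac{4 \left(-4 + \sqrt{-2} \left(-7\right)\right)}{3} + 10582} = \sqrt{- \frac{4 \left(-4 + i \sqrt{2} \left(-7\right)\right)}{3} + 10582} = \sqrt{- \frac{4 \left(-4 - 7 i \sqrt{2}\right)}{3} + 10582} = \sqrt{\left(\frac{16}{3} + \frac{28 i \sqrt{2}}{3}\right) + 10582} = \sqrt{\frac{31762}{3} + \frac{28 i \sqrt{2}}{3}} \approx 102.89 + 0.0641 i$)
$\left(P - 81021\right) + \left(-144428 + 119872\right) = \left(\frac{\sqrt{95286 + 84 i \sqrt{2}}}{3} - 81021\right) + \left(-144428 + 119872\right) = \left(-81021 + \frac{\sqrt{95286 + 84 i \sqrt{2}}}{3}\right) - 24556 = -105577 + \frac{\sqrt{95286 + 84 i \sqrt{2}}}{3}$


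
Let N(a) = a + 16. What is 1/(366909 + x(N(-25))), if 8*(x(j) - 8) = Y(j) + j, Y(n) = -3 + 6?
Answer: 4/1467665 ≈ 2.7254e-6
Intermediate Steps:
Y(n) = 3
N(a) = 16 + a
x(j) = 67/8 + j/8 (x(j) = 8 + (3 + j)/8 = 8 + (3/8 + j/8) = 67/8 + j/8)
1/(366909 + x(N(-25))) = 1/(366909 + (67/8 + (16 - 25)/8)) = 1/(366909 + (67/8 + (1/8)*(-9))) = 1/(366909 + (67/8 - 9/8)) = 1/(366909 + 29/4) = 1/(1467665/4) = 4/1467665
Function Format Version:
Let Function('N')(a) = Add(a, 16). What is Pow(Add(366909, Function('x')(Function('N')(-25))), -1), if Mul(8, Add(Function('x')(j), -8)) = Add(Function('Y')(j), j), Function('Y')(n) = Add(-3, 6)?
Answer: Rational(4, 1467665) ≈ 2.7254e-6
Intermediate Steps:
Function('Y')(n) = 3
Function('N')(a) = Add(16, a)
Function('x')(j) = Add(Rational(67, 8), Mul(Rational(1, 8), j)) (Function('x')(j) = Add(8, Mul(Rational(1, 8), Add(3, j))) = Add(8, Add(Rational(3, 8), Mul(Rational(1, 8), j))) = Add(Rational(67, 8), Mul(Rational(1, 8), j)))
Pow(Add(366909, Function('x')(Function('N')(-25))), -1) = Pow(Add(366909, Add(Rational(67, 8), Mul(Rational(1, 8), Add(16, -25)))), -1) = Pow(Add(366909, Add(Rational(67, 8), Mul(Rational(1, 8), -9))), -1) = Pow(Add(366909, Add(Rational(67, 8), Rational(-9, 8))), -1) = Pow(Add(366909, Rational(29, 4)), -1) = Pow(Rational(1467665, 4), -1) = Rational(4, 1467665)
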